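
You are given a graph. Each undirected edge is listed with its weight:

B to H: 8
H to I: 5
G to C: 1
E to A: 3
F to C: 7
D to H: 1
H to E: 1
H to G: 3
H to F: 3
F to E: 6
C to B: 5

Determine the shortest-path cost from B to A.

Candidate routes:
B - C - F - H - E - A: 5+7+3+1+3 = 19
B - H - E - A: 8+1+3 = 12
B - C - G - H - E - A: 5+1+3+1+3 = 13
Cheapest is B - H - E - A at 12.

12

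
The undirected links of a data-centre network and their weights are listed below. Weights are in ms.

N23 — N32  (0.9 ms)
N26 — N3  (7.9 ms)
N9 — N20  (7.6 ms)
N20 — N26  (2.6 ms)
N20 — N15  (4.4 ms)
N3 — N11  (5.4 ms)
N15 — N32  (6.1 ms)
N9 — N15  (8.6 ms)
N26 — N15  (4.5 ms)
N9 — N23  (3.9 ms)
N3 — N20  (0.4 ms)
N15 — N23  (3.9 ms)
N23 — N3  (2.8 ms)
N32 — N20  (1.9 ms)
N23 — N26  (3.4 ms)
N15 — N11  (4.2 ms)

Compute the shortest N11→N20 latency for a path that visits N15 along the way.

8.6 ms

Shortest N11→N15: N11 → N15 = 4.2
Shortest N15→N20: N15 → N20 = 4.4
Total via N15: 4.2 + 4.4 = 8.6 ms.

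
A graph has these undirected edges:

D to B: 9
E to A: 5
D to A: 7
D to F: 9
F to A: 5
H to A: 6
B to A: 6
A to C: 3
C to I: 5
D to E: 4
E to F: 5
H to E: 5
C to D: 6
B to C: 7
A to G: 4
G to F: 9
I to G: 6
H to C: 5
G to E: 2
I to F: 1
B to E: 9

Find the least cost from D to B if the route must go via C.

Best D to C: D–C costing 6
Best C to B: C–B costing 7
Total via C: 6 + 7 = 13.

13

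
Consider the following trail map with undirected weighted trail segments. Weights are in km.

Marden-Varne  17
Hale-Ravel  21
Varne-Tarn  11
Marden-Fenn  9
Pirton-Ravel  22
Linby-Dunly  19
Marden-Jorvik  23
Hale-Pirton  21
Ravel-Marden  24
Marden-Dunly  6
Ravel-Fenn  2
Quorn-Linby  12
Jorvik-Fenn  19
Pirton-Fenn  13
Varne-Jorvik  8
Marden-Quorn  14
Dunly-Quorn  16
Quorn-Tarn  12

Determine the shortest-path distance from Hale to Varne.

49 km

Candidate routes:
Hale–Ravel–Fenn–Marden–Varne: 21+2+9+17 = 49
Hale–Pirton–Fenn–Marden–Varne: 21+13+9+17 = 60
Hale–Ravel–Fenn–Jorvik–Varne: 21+2+19+8 = 50
The minimum is 49 km via Hale–Ravel–Fenn–Marden–Varne.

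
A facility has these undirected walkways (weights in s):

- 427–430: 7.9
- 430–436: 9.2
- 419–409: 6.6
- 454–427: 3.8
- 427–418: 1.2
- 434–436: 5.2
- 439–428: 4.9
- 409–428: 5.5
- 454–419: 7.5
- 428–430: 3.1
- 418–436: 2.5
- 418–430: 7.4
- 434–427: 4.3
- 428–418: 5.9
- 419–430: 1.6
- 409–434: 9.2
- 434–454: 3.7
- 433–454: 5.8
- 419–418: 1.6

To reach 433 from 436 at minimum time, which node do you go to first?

Compare a few routes:
436–434–454–433: 5.2+3.7+5.8 = 14.7
436–418–427–454–433: 2.5+1.2+3.8+5.8 = 13.3
436–418–419–454–433: 2.5+1.6+7.5+5.8 = 17.4
Cheapest is 436–418–427–454–433 at 13.3 s.
So from 436 the first move is to 418.

418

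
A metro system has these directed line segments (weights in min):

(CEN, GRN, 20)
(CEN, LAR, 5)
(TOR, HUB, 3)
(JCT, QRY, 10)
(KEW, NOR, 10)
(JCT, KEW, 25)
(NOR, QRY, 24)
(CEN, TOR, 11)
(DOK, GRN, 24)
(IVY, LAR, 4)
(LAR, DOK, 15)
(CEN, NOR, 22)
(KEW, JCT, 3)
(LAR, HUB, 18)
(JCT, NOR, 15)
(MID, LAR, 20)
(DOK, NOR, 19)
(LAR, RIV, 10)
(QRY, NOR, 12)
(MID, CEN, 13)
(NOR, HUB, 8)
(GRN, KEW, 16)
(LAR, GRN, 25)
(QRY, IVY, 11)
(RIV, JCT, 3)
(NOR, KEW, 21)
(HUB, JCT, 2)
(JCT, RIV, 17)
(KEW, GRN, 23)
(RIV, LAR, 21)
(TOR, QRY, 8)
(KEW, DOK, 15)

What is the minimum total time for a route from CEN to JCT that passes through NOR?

Best CEN to NOR: CEN → NOR costing 22
Shortest NOR→JCT: NOR → HUB → JCT = 10
Total via NOR: 22 + 10 = 32 min.

32 min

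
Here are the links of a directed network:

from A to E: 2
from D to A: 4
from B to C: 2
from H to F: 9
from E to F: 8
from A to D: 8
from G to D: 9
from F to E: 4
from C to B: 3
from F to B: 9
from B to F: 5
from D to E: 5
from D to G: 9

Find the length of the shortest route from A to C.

21

Settle nodes by increasing distance from A:
A: 0
E: 2  (via A)
D: 8  (via A)
F: 10  (via E)
G: 17  (via D)
B: 19  (via F)
C: 21  (via B)
Shortest route: A–E–F–B–C = 21.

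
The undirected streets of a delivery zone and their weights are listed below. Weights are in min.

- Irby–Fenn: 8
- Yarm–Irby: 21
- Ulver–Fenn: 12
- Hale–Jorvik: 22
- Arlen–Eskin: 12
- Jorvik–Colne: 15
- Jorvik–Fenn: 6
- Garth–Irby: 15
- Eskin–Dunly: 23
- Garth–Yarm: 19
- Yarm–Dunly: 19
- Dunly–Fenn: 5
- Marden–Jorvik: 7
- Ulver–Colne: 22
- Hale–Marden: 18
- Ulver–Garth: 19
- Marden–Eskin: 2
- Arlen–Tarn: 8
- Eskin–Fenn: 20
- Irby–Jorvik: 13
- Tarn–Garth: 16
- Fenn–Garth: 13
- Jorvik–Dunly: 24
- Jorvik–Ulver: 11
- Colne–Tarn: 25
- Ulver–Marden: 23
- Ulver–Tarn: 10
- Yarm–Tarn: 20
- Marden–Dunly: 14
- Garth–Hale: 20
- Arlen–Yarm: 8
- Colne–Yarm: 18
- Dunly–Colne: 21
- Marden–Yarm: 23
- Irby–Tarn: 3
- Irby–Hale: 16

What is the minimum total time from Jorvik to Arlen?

Running Dijkstra from Jorvik:
Jorvik: 0
Fenn: 6  (via Jorvik)
Marden: 7  (via Jorvik)
Eskin: 9  (via Marden)
Dunly: 11  (via Fenn)
Ulver: 11  (via Jorvik)
Irby: 13  (via Jorvik)
Colne: 15  (via Jorvik)
Tarn: 16  (via Irby)
Garth: 19  (via Fenn)
Arlen: 21  (via Eskin)
Shortest route: Jorvik → Marden → Eskin → Arlen = 21 min.

21 min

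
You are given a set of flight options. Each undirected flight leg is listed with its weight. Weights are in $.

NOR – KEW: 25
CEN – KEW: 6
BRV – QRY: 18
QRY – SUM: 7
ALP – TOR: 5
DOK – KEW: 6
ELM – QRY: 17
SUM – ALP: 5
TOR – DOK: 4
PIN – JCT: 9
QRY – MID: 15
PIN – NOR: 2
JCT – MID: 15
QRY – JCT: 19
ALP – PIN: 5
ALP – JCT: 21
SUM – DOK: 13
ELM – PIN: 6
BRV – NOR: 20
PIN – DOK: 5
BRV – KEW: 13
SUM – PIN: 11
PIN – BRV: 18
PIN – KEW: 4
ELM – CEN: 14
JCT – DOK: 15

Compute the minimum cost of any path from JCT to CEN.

$19

Settle nodes by increasing distance from JCT:
JCT: 0
PIN: 9  (via JCT)
NOR: 11  (via PIN)
KEW: 13  (via PIN)
DOK: 14  (via PIN)
ALP: 14  (via PIN)
ELM: 15  (via PIN)
MID: 15  (via JCT)
TOR: 18  (via DOK)
CEN: 19  (via KEW)
Shortest route: JCT → PIN → KEW → CEN = $19.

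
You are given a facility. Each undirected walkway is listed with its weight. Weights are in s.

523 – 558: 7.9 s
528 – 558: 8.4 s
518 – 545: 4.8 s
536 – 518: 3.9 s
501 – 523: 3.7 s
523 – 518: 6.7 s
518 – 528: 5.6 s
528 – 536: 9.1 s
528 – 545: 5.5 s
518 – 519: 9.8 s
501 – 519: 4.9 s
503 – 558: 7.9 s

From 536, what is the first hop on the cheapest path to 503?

Candidate routes:
536 → 528 → 558 → 503: 9.1+8.4+7.9 = 25.4
536 → 518 → 523 → 558 → 503: 3.9+6.7+7.9+7.9 = 26.4
536 → 518 → 528 → 558 → 503: 3.9+5.6+8.4+7.9 = 25.8
Cheapest is 536 → 528 → 558 → 503 at 25.4 s.
So from 536 the first move is to 528.

528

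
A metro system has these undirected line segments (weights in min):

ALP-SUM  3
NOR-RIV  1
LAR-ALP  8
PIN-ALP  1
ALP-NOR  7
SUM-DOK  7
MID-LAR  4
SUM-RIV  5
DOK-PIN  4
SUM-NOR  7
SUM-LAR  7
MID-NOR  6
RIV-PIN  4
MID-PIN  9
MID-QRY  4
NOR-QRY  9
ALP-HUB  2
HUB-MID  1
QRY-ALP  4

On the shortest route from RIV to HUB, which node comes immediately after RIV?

Candidate routes:
RIV–PIN–ALP–HUB: 4+1+2 = 7
RIV–NOR–MID–HUB: 1+6+1 = 8
RIV–SUM–ALP–HUB: 5+3+2 = 10
The minimum is 7 min via RIV–PIN–ALP–HUB.
So from RIV the first move is to PIN.

PIN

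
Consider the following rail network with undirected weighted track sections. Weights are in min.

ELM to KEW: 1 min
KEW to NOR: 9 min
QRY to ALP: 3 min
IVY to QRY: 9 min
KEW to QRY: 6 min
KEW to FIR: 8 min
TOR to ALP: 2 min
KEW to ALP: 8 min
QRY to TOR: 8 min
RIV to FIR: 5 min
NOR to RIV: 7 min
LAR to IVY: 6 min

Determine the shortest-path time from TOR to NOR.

Shortest distances from TOR:
TOR: 0
ALP: 2  (via TOR)
QRY: 5  (via ALP)
KEW: 10  (via ALP)
ELM: 11  (via KEW)
IVY: 14  (via QRY)
FIR: 18  (via KEW)
NOR: 19  (via KEW)
Shortest route: TOR–ALP–KEW–NOR = 19 min.

19 min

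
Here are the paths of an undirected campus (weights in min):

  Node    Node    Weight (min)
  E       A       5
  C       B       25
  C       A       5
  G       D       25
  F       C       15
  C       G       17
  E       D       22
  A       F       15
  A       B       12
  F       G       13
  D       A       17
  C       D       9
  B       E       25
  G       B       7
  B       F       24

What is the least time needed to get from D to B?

26 min

Settle nodes by increasing distance from D:
D: 0
C: 9  (via D)
A: 14  (via C)
E: 19  (via A)
F: 24  (via C)
G: 25  (via D)
B: 26  (via A)
Shortest route: D–C–A–B = 26 min.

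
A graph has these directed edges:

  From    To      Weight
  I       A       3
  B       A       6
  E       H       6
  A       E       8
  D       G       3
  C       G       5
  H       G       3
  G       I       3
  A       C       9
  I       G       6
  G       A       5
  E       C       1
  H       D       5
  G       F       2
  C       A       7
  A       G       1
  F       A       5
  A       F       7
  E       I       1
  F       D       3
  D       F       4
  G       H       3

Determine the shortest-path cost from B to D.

12

Candidate routes:
B–A–G–H–D: 6+1+3+5 = 15
B–A–G–F–D: 6+1+2+3 = 12
B–A–F–D: 6+7+3 = 16
B–A–E–H–D: 6+8+6+5 = 25
The minimum is 12 via B–A–G–F–D.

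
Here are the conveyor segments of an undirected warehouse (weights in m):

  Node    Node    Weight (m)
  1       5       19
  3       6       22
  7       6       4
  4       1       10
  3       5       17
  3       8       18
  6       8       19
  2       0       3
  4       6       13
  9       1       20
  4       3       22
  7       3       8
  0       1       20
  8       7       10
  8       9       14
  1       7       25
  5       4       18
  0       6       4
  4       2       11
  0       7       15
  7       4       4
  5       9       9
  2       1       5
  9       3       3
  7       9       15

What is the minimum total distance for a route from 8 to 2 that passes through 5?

Shortest 8→5: 8–9–5 = 23
Shortest 5→2: 5–1–2 = 24
Total via 5: 23 + 24 = 47 m.

47 m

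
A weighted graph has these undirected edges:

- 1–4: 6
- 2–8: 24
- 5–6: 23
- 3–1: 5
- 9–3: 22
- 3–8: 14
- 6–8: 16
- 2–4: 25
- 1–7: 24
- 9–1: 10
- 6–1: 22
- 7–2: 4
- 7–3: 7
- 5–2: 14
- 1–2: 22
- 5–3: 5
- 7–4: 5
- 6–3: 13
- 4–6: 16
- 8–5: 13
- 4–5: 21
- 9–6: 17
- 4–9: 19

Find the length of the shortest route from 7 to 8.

Enumerating some paths:
7–3–8: 7+14 = 21
7–3–5–8: 7+5+13 = 25
The minimum is 21 via 7–3–8.

21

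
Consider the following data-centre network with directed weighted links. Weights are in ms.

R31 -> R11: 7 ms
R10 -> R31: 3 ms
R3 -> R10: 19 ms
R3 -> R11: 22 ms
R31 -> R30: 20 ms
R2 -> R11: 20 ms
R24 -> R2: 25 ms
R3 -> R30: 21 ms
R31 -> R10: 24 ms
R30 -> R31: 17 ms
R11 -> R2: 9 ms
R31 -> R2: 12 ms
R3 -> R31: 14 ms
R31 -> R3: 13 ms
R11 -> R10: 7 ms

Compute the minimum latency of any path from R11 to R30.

30 ms

Settle nodes by increasing distance from R11:
R11: 0
R10: 7  (via R11)
R2: 9  (via R11)
R31: 10  (via R10)
R3: 23  (via R31)
R30: 30  (via R31)
Shortest route: R11–R10–R31–R30 = 30 ms.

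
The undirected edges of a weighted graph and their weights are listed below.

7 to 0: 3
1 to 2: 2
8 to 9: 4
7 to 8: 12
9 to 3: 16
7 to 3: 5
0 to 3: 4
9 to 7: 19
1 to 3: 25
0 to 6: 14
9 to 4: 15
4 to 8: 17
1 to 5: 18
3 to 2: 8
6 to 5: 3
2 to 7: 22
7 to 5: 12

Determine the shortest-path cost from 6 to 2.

23

Compare a few routes:
6 → 0 → 3 → 2: 14+4+8 = 26
6 → 5 → 1 → 2: 3+18+2 = 23
6 → 5 → 7 → 0 → 3 → 2: 3+12+3+4+8 = 30
6 → 5 → 7 → 3 → 2: 3+12+5+8 = 28
Cheapest is 6 → 5 → 1 → 2 at 23.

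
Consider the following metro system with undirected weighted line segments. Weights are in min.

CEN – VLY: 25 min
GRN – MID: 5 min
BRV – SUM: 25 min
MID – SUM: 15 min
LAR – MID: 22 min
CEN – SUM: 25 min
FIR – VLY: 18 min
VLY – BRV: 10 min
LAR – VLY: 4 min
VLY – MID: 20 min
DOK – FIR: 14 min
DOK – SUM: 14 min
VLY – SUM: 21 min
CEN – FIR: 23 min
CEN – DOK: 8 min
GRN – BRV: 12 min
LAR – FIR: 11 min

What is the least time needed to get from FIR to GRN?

37 min

Compare a few routes:
FIR–LAR–VLY–BRV–GRN: 11+4+10+12 = 37
FIR–LAR–MID–GRN: 11+22+5 = 38
The minimum is 37 min via FIR–LAR–VLY–BRV–GRN.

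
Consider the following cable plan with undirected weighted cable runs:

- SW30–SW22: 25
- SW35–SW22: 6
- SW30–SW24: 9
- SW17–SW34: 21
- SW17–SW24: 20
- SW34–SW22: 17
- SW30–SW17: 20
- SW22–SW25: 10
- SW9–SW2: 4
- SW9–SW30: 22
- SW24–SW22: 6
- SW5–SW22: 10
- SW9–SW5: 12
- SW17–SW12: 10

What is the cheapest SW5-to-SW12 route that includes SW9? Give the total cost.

64

Best SW5 to SW9: SW5 → SW9 costing 12
Shortest SW9→SW12: SW9 → SW30 → SW17 → SW12 = 52
Total via SW9: 12 + 52 = 64.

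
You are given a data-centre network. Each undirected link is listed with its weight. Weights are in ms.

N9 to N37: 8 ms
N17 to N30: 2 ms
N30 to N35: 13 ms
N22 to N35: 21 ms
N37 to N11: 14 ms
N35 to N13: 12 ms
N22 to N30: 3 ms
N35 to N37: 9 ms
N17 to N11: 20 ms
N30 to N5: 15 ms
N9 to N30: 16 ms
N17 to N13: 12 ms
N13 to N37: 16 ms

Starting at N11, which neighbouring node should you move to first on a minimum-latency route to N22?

Candidate routes:
N11 - N17 - N30 - N22: 20+2+3 = 25
N11 - N37 - N9 - N30 - N22: 14+8+16+3 = 41
N11 - N37 - N35 - N30 - N22: 14+9+13+3 = 39
N11 - N37 - N35 - N22: 14+9+21 = 44
The minimum is 25 ms via N11 - N17 - N30 - N22.
So from N11 the first move is to N17.

N17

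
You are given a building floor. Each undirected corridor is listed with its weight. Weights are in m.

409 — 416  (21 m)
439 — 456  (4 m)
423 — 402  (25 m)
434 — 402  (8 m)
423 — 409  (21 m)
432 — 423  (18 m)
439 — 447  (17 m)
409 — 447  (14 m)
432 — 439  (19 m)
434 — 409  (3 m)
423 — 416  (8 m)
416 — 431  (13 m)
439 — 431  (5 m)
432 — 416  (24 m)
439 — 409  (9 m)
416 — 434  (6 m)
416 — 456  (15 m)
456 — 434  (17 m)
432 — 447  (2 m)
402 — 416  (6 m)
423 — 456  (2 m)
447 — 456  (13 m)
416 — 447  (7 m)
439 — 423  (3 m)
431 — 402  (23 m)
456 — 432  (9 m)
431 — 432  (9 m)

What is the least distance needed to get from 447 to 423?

13 m

Enumerating some paths:
447 → 432 → 456 → 423: 2+9+2 = 13
447 → 456 → 423: 13+2 = 15
447 → 416 → 423: 7+8 = 15
Cheapest is 447 → 432 → 456 → 423 at 13 m.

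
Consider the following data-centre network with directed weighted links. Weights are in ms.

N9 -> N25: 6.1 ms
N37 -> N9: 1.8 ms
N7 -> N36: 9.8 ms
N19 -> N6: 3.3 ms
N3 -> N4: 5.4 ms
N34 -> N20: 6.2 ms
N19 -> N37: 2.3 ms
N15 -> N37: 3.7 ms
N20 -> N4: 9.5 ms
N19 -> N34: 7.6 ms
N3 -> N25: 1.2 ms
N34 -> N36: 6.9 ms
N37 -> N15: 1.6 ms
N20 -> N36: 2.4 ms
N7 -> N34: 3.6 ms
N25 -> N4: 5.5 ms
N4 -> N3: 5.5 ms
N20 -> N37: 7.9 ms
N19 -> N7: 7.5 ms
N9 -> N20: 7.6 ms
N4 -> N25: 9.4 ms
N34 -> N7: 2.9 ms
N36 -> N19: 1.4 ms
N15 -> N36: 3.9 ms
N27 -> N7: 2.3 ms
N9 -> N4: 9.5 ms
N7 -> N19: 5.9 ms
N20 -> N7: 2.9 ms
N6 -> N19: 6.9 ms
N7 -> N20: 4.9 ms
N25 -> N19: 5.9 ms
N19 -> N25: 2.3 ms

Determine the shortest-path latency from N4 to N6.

Shortest distances from N4:
N4: 0
N3: 5.5  (via N4)
N25: 6.7  (via N3)
N19: 12.6  (via N25)
N37: 14.9  (via N19)
N6: 15.9  (via N19)
Shortest route: N4–N3–N25–N19–N6 = 15.9 ms.

15.9 ms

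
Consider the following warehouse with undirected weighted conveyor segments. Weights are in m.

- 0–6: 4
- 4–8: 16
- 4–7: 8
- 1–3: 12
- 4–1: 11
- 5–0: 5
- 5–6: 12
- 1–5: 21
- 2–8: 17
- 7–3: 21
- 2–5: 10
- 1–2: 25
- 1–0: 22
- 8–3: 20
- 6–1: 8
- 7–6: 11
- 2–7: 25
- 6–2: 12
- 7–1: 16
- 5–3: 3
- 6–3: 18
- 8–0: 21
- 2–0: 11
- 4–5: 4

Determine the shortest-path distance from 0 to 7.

15 m

Enumerating some paths:
0 → 5 → 4 → 7: 5+4+8 = 17
0 → 6 → 7: 4+11 = 15
Cheapest is 0 → 6 → 7 at 15 m.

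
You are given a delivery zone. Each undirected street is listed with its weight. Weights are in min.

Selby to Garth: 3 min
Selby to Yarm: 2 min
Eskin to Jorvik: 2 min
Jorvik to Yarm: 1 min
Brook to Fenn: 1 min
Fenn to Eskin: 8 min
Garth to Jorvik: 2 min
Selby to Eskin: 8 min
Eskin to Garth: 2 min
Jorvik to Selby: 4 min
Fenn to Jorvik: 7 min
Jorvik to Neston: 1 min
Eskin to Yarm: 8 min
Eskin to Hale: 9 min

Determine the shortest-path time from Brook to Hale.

18 min

Shortest distances from Brook:
Brook: 0
Fenn: 1  (via Brook)
Jorvik: 8  (via Fenn)
Yarm: 9  (via Jorvik)
Neston: 9  (via Jorvik)
Eskin: 9  (via Fenn)
Garth: 10  (via Jorvik)
Selby: 11  (via Yarm)
Hale: 18  (via Eskin)
Shortest route: Brook → Fenn → Eskin → Hale = 18 min.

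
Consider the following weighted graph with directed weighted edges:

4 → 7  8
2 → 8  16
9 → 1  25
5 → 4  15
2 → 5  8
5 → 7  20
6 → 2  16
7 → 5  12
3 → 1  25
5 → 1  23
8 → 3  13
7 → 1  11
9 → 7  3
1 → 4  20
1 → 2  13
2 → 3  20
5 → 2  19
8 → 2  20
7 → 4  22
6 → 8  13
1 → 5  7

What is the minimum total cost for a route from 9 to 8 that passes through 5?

Shortest 9→5: 9–7–5 = 15
Shortest 5→8: 5–2–8 = 35
Total via 5: 15 + 35 = 50.

50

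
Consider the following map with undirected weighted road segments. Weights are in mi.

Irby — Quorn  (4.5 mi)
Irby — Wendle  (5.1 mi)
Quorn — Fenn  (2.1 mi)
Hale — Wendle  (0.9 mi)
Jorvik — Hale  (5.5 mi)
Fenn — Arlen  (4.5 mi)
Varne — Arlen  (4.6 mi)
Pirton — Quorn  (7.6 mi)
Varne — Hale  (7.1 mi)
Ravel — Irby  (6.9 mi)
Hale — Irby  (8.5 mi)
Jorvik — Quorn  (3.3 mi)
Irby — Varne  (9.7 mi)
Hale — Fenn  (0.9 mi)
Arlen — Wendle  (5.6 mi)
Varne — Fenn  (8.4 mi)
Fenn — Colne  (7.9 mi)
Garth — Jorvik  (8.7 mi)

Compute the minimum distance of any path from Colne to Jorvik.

13.3 mi

Shortest distances from Colne:
Colne: 0
Fenn: 7.9  (via Colne)
Hale: 8.8  (via Fenn)
Wendle: 9.7  (via Hale)
Quorn: 10  (via Fenn)
Arlen: 12.4  (via Fenn)
Jorvik: 13.3  (via Quorn)
Shortest route: Colne–Fenn–Quorn–Jorvik = 13.3 mi.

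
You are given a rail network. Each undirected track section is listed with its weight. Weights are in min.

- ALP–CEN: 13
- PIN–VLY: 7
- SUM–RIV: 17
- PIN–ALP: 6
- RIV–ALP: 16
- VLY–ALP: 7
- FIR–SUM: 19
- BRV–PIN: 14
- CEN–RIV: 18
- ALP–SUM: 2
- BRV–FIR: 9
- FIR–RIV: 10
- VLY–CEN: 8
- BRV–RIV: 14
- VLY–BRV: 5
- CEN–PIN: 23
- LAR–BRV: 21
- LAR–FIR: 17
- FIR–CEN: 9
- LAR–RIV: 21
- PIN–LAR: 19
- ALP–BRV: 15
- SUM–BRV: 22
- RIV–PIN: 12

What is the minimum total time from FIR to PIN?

Candidate routes:
FIR → RIV → PIN: 10+12 = 22
FIR → BRV → VLY → PIN: 9+5+7 = 21
Cheapest is FIR → BRV → VLY → PIN at 21 min.

21 min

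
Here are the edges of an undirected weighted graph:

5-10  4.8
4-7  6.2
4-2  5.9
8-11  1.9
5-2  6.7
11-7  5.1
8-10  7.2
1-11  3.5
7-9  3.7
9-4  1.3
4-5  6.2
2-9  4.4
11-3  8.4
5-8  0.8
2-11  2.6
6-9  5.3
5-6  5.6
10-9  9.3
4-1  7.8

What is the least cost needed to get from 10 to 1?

Compare a few routes:
10 → 5 → 2 → 11 → 1: 4.8+6.7+2.6+3.5 = 17.6
10 → 5 → 8 → 11 → 1: 4.8+0.8+1.9+3.5 = 11
10 → 8 → 11 → 1: 7.2+1.9+3.5 = 12.6
The minimum is 11 via 10 → 5 → 8 → 11 → 1.

11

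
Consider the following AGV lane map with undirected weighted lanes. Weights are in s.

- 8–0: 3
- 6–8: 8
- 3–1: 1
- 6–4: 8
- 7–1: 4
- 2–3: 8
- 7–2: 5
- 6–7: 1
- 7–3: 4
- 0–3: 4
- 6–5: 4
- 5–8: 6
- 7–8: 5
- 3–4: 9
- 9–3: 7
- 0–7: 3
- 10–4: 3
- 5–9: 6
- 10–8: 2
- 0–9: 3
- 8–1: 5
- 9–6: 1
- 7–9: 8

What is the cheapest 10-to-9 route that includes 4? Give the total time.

Shortest 10→4: 10 → 4 = 3
Best 4 to 9: 4 → 6 → 9 costing 9
Total via 4: 3 + 9 = 12 s.

12 s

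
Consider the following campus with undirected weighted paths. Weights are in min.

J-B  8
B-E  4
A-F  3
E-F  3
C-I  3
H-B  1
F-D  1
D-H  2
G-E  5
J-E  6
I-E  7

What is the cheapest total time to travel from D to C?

14 min

Shortest distances from D:
D: 0
F: 1  (via D)
H: 2  (via D)
B: 3  (via H)
A: 4  (via F)
E: 4  (via F)
G: 9  (via E)
J: 10  (via E)
I: 11  (via E)
C: 14  (via I)
Shortest route: D–F–E–I–C = 14 min.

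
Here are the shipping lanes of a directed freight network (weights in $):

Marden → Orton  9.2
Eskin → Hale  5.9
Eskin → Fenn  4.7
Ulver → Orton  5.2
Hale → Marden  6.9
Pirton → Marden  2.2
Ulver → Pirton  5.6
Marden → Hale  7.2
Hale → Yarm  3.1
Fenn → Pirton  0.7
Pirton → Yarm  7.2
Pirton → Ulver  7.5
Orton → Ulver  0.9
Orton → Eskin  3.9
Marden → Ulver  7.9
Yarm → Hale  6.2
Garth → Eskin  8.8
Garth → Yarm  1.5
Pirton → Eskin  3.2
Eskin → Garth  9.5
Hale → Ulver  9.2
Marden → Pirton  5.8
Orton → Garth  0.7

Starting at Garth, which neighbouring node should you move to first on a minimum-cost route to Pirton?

Enumerating some paths:
Garth - Eskin - Fenn - Pirton: 8.8+4.7+0.7 = 14.2
Garth - Yarm - Hale - Ulver - Pirton: 1.5+6.2+9.2+5.6 = 22.5
Garth - Yarm - Hale - Marden - Pirton: 1.5+6.2+6.9+5.8 = 20.4
The minimum is $14.2 via Garth - Eskin - Fenn - Pirton.
So from Garth the first move is to Eskin.

Eskin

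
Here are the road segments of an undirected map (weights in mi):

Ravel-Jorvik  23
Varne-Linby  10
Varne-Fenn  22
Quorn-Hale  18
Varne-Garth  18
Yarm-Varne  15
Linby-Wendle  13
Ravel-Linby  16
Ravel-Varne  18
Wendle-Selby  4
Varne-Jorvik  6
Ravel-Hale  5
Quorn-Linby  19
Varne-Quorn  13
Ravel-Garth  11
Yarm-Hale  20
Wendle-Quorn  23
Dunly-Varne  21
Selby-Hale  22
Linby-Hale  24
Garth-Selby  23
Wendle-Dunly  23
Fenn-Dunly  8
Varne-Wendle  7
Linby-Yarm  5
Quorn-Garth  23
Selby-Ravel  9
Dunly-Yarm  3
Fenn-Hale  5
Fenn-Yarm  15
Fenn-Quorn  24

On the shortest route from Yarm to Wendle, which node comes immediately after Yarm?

Linby

Candidate routes:
Yarm → Varne → Wendle: 15+7 = 22
Yarm → Linby → Varne → Wendle: 5+10+7 = 22
Yarm → Linby → Wendle: 5+13 = 18
The minimum is 18 mi via Yarm → Linby → Wendle.
So from Yarm the first move is to Linby.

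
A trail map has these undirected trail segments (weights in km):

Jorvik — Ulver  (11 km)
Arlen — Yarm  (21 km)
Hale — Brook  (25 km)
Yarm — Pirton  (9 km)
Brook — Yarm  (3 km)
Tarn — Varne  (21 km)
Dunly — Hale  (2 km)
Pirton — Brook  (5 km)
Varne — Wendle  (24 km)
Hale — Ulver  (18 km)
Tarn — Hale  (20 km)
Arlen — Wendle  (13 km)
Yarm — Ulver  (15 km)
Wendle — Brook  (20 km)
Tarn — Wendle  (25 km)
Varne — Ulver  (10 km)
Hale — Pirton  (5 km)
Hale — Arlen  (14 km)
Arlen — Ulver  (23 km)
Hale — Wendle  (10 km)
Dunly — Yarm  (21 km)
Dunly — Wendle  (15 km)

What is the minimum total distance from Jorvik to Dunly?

Shortest distances from Jorvik:
Jorvik: 0
Ulver: 11  (via Jorvik)
Varne: 21  (via Ulver)
Yarm: 26  (via Ulver)
Brook: 29  (via Yarm)
Hale: 29  (via Ulver)
Dunly: 31  (via Hale)
Shortest route: Jorvik–Ulver–Hale–Dunly = 31 km.

31 km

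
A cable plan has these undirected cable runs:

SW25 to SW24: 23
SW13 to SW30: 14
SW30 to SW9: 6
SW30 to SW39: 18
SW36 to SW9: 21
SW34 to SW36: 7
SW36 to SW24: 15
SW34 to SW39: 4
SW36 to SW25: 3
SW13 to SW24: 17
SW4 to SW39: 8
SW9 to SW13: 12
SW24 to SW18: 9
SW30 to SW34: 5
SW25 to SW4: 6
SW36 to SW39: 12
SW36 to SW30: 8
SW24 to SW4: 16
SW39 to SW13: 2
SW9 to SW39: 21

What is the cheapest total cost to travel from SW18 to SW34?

31

Settle nodes by increasing distance from SW18:
SW18: 0
SW24: 9  (via SW18)
SW36: 24  (via SW24)
SW4: 25  (via SW24)
SW13: 26  (via SW24)
SW25: 27  (via SW36)
SW39: 28  (via SW13)
SW34: 31  (via SW36)
Shortest route: SW18 → SW24 → SW36 → SW34 = 31.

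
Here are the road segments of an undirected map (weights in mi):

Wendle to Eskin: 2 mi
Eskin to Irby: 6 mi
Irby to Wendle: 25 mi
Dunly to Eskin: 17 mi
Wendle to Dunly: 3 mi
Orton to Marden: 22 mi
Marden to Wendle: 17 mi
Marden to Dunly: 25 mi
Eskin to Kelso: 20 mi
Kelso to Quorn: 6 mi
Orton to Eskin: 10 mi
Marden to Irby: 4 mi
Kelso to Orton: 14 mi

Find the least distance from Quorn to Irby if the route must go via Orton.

36 mi

Shortest Quorn→Orton: Quorn–Kelso–Orton = 20
Shortest Orton→Irby: Orton–Eskin–Irby = 16
Total via Orton: 20 + 16 = 36 mi.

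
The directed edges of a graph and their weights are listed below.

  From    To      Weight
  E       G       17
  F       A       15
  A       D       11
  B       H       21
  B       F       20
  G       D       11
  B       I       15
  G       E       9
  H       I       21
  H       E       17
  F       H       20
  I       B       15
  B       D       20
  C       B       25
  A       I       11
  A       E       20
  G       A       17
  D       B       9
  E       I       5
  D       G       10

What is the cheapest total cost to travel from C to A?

60

Enumerating some paths:
C - B - D - G - A: 25+20+10+17 = 72
C - B - H - E - G - A: 25+21+17+17+17 = 97
C - B - F - A: 25+20+15 = 60
The minimum is 60 via C - B - F - A.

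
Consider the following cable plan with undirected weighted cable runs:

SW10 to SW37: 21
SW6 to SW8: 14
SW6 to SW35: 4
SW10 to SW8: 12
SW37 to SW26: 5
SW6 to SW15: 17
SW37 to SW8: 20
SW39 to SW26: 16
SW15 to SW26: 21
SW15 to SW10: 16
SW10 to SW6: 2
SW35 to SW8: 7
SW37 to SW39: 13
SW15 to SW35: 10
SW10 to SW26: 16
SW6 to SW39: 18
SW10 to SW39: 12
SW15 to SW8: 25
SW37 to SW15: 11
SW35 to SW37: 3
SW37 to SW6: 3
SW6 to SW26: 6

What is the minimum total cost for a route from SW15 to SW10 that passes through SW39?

36

Best SW15 to SW39: SW15 → SW37 → SW39 costing 24
Best SW39 to SW10: SW39 → SW10 costing 12
Total via SW39: 24 + 12 = 36.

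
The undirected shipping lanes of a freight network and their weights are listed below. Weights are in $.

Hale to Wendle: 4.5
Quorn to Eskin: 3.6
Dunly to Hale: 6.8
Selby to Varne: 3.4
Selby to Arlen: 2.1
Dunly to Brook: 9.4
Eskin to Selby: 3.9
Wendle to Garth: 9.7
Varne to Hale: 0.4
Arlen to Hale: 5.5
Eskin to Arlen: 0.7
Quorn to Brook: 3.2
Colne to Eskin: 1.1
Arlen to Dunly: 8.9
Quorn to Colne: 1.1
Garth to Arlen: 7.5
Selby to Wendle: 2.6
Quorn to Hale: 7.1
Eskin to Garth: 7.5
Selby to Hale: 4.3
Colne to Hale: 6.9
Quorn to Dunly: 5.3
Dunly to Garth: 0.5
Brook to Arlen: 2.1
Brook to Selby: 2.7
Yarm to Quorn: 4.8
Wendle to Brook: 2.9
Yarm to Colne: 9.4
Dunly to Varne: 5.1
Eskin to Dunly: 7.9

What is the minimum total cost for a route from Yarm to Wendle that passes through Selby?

Shortest Yarm→Selby: Yarm → Quorn → Colne → Eskin → Arlen → Selby = 9.8
Shortest Selby→Wendle: Selby → Wendle = 2.6
Total via Selby: 9.8 + 2.6 = $12.4.

$12.4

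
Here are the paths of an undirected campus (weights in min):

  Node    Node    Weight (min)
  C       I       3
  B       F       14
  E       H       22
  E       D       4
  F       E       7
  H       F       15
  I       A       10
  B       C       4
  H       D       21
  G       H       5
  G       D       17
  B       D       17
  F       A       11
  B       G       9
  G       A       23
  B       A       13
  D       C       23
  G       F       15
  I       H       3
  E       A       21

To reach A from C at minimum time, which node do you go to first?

I

Candidate routes:
C - I - A: 3+10 = 13
C - B - A: 4+13 = 17
C - B - F - A: 4+14+11 = 29
The minimum is 13 min via C - I - A.
So from C the first move is to I.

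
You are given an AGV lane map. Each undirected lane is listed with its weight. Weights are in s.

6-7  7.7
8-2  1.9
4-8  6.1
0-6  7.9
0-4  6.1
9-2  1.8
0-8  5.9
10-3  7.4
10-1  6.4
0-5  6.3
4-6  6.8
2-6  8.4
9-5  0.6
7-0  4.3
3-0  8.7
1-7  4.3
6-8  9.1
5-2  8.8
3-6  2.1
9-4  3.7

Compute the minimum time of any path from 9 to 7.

Candidate routes:
9–2–8–0–7: 1.8+1.9+5.9+4.3 = 13.9
9–5–0–7: 0.6+6.3+4.3 = 11.2
Cheapest is 9–5–0–7 at 11.2 s.

11.2 s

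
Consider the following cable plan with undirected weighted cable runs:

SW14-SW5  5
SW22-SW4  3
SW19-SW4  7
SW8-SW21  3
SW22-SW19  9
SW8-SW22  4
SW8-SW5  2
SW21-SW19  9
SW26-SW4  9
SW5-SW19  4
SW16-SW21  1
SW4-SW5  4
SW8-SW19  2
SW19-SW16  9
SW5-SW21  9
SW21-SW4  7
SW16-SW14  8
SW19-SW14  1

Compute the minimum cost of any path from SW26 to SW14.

17

Enumerating some paths:
SW26–SW4–SW5–SW19–SW14: 9+4+4+1 = 18
SW26–SW4–SW19–SW14: 9+7+1 = 17
Cheapest is SW26–SW4–SW19–SW14 at 17.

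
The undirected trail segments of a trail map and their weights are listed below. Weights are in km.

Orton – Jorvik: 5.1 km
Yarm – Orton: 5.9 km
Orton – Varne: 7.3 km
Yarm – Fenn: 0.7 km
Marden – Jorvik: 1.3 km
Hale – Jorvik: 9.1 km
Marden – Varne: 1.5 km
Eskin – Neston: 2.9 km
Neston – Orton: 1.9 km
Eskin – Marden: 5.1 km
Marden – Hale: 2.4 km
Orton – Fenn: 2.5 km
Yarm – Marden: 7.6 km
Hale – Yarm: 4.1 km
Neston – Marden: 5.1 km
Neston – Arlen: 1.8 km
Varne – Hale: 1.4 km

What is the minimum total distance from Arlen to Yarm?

6.9 km

Settle nodes by increasing distance from Arlen:
Arlen: 0
Neston: 1.8  (via Arlen)
Orton: 3.7  (via Neston)
Eskin: 4.7  (via Neston)
Fenn: 6.2  (via Orton)
Yarm: 6.9  (via Fenn)
Shortest route: Arlen–Neston–Orton–Fenn–Yarm = 6.9 km.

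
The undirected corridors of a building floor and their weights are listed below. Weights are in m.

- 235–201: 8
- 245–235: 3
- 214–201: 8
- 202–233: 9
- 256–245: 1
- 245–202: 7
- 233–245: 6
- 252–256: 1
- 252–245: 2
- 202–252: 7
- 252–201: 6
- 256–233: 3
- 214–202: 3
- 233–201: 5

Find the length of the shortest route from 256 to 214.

11 m

Compare a few routes:
256–245–252–202–214: 1+2+7+3 = 13
256–252–245–202–214: 1+2+7+3 = 13
256–233–202–214: 3+9+3 = 15
256–252–202–214: 1+7+3 = 11
The minimum is 11 m via 256–252–202–214.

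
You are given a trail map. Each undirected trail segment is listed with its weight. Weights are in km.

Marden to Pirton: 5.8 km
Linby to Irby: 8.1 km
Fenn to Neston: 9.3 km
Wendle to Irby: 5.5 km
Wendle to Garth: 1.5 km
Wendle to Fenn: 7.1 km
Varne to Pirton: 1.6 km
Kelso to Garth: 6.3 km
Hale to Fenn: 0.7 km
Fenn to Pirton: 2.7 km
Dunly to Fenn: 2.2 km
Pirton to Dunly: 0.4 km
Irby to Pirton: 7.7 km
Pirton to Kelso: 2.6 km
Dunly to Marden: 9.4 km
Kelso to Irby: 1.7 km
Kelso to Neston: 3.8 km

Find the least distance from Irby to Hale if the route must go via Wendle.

Best Irby to Wendle: Irby → Wendle costing 5.5
Best Wendle to Hale: Wendle → Fenn → Hale costing 7.8
Total via Wendle: 5.5 + 7.8 = 13.3 km.

13.3 km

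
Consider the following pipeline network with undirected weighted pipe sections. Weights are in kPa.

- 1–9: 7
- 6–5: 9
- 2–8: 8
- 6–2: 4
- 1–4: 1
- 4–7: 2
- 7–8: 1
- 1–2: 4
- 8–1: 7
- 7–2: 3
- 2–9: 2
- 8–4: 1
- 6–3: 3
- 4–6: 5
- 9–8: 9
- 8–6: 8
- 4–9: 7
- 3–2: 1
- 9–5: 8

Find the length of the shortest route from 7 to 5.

Settle nodes by increasing distance from 7:
7: 0
8: 1  (via 7)
4: 2  (via 7)
1: 3  (via 4)
2: 3  (via 7)
3: 4  (via 2)
9: 5  (via 2)
6: 7  (via 4)
5: 13  (via 9)
Shortest route: 7 → 2 → 9 → 5 = 13 kPa.

13 kPa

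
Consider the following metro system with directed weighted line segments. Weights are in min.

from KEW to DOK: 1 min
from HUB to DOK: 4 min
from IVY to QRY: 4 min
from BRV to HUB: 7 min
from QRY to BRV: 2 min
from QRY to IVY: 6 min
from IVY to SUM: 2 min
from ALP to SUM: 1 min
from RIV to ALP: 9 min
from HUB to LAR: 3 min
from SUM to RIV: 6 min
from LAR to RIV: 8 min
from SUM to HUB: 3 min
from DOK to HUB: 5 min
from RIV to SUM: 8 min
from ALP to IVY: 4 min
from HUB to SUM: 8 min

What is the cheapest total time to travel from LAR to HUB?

19 min

Enumerating some paths:
LAR–RIV–SUM–HUB: 8+8+3 = 19
LAR–RIV–ALP–IVY–SUM–HUB: 8+9+4+2+3 = 26
LAR–RIV–ALP–SUM–HUB: 8+9+1+3 = 21
Cheapest is LAR–RIV–SUM–HUB at 19 min.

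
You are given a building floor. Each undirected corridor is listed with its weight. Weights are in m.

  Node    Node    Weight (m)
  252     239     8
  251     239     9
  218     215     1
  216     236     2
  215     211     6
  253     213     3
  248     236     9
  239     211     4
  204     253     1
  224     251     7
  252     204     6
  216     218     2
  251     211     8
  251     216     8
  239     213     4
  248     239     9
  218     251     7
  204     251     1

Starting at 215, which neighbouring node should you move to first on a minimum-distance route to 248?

218

Enumerating some paths:
215–211–239–248: 6+4+9 = 19
215–218–216–236–248: 1+2+2+9 = 14
215–218–251–204–253–213–239–248: 1+7+1+1+3+4+9 = 26
Cheapest is 215–218–216–236–248 at 14 m.
So from 215 the first move is to 218.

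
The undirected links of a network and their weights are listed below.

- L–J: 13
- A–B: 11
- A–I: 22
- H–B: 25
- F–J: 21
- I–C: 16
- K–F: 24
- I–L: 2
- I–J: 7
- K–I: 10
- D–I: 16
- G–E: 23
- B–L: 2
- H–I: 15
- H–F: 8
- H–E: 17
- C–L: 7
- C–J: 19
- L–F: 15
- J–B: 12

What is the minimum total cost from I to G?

Compare a few routes:
I → H → E → G: 15+17+23 = 55
I → J → F → H → E → G: 7+21+8+17+23 = 76
I → L → B → H → E → G: 2+2+25+17+23 = 69
I → L → F → H → E → G: 2+15+8+17+23 = 65
The minimum is 55 via I → H → E → G.

55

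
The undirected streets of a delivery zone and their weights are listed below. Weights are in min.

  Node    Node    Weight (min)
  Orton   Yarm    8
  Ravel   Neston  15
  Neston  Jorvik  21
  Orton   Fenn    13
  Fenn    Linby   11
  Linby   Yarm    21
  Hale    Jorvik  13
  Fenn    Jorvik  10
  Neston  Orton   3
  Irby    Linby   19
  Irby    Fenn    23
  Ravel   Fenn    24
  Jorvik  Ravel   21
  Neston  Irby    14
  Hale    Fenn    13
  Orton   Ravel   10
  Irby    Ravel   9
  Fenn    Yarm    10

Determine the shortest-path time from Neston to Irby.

Candidate routes:
Neston–Orton–Ravel–Irby: 3+10+9 = 22
Neston–Irby: 14 = 14
Cheapest is Neston–Irby at 14 min.

14 min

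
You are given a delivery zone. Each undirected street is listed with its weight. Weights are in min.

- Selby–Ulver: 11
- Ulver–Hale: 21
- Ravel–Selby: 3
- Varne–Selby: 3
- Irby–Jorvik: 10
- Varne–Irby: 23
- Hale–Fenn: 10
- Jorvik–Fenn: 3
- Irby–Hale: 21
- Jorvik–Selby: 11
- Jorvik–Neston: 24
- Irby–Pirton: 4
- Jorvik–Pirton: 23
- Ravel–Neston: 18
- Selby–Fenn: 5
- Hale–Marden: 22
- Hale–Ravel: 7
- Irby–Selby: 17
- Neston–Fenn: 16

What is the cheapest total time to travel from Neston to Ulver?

32 min

Candidate routes:
Neston–Ravel–Hale–Ulver: 18+7+21 = 46
Neston–Fenn–Jorvik–Selby–Ulver: 16+3+11+11 = 41
Neston–Fenn–Selby–Ulver: 16+5+11 = 32
Neston–Jorvik–Fenn–Selby–Ulver: 24+3+5+11 = 43
The minimum is 32 min via Neston–Fenn–Selby–Ulver.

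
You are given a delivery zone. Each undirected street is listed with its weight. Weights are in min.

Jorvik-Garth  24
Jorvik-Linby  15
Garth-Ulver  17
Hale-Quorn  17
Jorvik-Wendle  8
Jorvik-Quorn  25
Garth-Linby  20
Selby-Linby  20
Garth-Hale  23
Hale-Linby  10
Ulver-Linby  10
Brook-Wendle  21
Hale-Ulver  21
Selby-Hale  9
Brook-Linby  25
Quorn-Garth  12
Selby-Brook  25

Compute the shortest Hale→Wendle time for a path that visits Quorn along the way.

Best Hale to Quorn: Hale → Quorn costing 17
Shortest Quorn→Wendle: Quorn → Jorvik → Wendle = 33
Total via Quorn: 17 + 33 = 50 min.

50 min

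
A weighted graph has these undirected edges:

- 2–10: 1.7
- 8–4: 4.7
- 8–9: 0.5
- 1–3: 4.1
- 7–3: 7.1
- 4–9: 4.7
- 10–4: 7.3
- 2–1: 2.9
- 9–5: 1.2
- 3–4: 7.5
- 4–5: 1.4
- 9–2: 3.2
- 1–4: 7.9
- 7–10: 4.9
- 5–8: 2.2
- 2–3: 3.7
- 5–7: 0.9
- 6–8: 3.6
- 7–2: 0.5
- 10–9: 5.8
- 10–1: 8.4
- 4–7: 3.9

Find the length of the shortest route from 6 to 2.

Running Dijkstra from 6:
6: 0
8: 3.6  (via 6)
9: 4.1  (via 8)
5: 5.3  (via 9)
7: 6.2  (via 5)
2: 6.7  (via 7)
Shortest route: 6–8–9–5–7–2 = 6.7.

6.7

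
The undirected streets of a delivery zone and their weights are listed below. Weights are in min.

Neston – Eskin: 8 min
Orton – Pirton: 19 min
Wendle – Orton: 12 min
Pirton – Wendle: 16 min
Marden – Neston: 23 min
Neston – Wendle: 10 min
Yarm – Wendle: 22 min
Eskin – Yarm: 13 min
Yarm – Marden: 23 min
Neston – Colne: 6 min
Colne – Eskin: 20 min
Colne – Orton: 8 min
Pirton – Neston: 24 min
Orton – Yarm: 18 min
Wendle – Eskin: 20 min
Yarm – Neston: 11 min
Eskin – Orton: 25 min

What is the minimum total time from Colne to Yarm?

17 min

Shortest distances from Colne:
Colne: 0
Neston: 6  (via Colne)
Orton: 8  (via Colne)
Eskin: 14  (via Neston)
Wendle: 16  (via Neston)
Yarm: 17  (via Neston)
Shortest route: Colne → Neston → Yarm = 17 min.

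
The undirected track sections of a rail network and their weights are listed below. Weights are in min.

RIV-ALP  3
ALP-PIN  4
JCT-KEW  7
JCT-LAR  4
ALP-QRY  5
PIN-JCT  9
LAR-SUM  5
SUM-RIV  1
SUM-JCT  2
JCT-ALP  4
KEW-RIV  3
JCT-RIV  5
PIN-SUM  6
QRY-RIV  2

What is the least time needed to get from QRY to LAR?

8 min

Candidate routes:
QRY → RIV → SUM → JCT → LAR: 2+1+2+4 = 9
QRY → RIV → JCT → LAR: 2+5+4 = 11
QRY → RIV → SUM → LAR: 2+1+5 = 8
QRY → RIV → ALP → JCT → LAR: 2+3+4+4 = 13
Cheapest is QRY → RIV → SUM → LAR at 8 min.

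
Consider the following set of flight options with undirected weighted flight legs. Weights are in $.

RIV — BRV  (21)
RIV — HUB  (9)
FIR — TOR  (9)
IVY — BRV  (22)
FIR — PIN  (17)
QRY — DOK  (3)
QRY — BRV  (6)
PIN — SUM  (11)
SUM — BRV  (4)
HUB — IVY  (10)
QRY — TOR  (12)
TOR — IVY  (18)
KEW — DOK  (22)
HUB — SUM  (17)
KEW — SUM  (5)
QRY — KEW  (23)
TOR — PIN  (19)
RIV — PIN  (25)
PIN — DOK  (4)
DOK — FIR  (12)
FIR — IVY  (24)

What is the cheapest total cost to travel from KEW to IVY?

Running Dijkstra from KEW:
KEW: 0
SUM: 5  (via KEW)
BRV: 9  (via SUM)
QRY: 15  (via BRV)
PIN: 16  (via SUM)
DOK: 18  (via QRY)
HUB: 22  (via SUM)
TOR: 27  (via QRY)
FIR: 30  (via DOK)
RIV: 30  (via BRV)
IVY: 31  (via BRV)
Shortest route: KEW → SUM → BRV → IVY = $31.

$31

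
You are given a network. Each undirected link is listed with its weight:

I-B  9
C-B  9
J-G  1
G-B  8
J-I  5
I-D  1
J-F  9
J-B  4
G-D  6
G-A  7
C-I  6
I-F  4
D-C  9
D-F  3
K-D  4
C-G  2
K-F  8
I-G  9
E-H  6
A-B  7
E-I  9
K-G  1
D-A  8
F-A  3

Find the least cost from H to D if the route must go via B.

34

Shortest H→B: H → E → I → B = 24
Best B to D: B → J → G → K → D costing 10
Total via B: 24 + 10 = 34.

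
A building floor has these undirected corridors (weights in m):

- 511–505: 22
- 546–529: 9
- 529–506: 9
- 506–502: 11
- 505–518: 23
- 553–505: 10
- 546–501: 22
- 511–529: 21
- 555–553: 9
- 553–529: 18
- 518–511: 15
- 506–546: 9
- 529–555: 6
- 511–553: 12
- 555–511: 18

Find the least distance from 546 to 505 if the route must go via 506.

43 m

Shortest 546→506: 546–506 = 9
Shortest 506→505: 506–529–555–553–505 = 34
Total via 506: 9 + 34 = 43 m.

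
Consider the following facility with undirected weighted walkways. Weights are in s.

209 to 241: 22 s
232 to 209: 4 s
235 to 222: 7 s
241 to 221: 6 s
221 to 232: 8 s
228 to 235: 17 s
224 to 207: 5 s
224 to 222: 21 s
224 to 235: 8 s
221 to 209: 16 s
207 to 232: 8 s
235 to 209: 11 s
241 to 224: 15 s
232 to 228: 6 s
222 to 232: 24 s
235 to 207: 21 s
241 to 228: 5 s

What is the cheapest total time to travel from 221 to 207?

Shortest distances from 221:
221: 0
241: 6  (via 221)
232: 8  (via 221)
228: 11  (via 241)
209: 12  (via 232)
207: 16  (via 232)
Shortest route: 221 → 232 → 207 = 16 s.

16 s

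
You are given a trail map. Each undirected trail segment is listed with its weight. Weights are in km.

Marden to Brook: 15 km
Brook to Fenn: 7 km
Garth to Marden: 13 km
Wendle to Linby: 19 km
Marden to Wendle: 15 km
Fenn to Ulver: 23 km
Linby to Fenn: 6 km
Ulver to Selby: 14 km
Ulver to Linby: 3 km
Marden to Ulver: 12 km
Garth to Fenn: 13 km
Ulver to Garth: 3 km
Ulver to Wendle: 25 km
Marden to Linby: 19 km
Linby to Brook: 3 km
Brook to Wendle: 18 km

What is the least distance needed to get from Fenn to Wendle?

25 km

Settle nodes by increasing distance from Fenn:
Fenn: 0
Linby: 6  (via Fenn)
Brook: 7  (via Fenn)
Ulver: 9  (via Linby)
Garth: 12  (via Ulver)
Marden: 21  (via Ulver)
Selby: 23  (via Ulver)
Wendle: 25  (via Linby)
Shortest route: Fenn–Linby–Wendle = 25 km.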